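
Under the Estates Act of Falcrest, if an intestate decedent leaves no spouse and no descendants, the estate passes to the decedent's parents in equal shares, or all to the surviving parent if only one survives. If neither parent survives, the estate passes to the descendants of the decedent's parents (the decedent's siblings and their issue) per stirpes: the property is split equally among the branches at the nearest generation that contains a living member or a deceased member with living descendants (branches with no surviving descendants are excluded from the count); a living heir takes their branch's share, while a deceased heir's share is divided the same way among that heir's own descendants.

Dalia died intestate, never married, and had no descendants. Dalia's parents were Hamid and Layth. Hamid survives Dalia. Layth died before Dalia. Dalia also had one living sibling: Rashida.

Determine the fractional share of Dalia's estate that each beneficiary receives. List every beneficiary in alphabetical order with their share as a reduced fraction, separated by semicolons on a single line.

Hamid 1

Only one parent, Hamid, survives, so Hamid takes the entire estate. The siblings take nothing because a surviving parent has priority.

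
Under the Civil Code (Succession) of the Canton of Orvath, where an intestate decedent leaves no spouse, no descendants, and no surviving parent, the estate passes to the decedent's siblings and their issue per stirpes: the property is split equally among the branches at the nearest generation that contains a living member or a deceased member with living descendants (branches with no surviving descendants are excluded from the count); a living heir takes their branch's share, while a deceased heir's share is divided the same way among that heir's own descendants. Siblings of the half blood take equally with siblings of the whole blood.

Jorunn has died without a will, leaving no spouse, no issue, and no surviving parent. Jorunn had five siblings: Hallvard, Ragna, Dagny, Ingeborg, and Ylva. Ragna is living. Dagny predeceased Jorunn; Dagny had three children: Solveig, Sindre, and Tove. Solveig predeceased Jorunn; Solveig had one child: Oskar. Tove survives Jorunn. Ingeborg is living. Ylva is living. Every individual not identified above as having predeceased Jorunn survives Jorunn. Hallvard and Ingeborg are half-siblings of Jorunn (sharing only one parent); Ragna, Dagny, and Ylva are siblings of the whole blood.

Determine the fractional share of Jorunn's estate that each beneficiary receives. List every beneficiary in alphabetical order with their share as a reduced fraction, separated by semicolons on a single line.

Hallvard 1/5; Ingeborg 1/5; Oskar 1/15; Ragna 1/5; Sindre 1/15; Tove 1/15; Ylva 1/5

No spouse, descendants, or parent survives, so the estate passes to Jorunn's siblings per stirpes.
Half-blood and whole-blood siblings take equally under the stated rule.
The estate is divided into 5 equal shares of 1/5 among Hallvard, Ragna, Dagny, Ingeborg, Ylva.
Hallvard is living and takes 1/5.
Ragna is living and takes 1/5.
Dagny predeceased; the 1/5 allotted to Dagny's branch passes to Dagny's issue by representation.
The 1/5 is divided into 3 equal shares of 1/15 among Solveig, Sindre, Tove.
Solveig predeceased; the 1/15 allotted to Solveig's branch passes to Solveig's issue by representation.
Oskar is the sole taker at this level and receives the full 1/15.
Sindre is living and takes 1/15.
Tove is living and takes 1/15.
Ingeborg is living and takes 1/5.
Ylva is living and takes 1/5.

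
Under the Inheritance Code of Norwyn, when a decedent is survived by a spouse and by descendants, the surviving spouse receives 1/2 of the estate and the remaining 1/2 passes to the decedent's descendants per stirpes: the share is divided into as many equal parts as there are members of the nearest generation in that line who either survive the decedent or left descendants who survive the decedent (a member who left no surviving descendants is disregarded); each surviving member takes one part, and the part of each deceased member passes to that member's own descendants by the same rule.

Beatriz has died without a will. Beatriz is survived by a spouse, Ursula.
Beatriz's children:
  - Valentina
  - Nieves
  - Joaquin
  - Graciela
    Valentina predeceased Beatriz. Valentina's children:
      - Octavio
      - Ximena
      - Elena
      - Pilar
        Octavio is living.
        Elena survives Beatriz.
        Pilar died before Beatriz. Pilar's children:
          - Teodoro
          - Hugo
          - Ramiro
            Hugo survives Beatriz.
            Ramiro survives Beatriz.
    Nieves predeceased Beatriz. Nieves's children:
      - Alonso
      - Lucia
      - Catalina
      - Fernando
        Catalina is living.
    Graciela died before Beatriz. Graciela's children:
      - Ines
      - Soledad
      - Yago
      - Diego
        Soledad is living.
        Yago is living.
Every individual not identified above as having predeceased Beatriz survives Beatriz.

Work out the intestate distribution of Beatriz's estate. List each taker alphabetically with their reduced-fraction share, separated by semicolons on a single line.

Ursula, as surviving spouse, takes 1/2.
The remaining 1/2 passes to Beatriz's descendants per stirpes.
The 1/2 is divided into 4 equal shares of 1/8 among Valentina, Nieves, Joaquin, Graciela.
Valentina predeceased; the 1/8 allotted to Valentina's branch passes to Valentina's issue by representation.
The 1/8 is divided into 4 equal shares of 1/32 among Octavio, Ximena, Elena, Pilar.
Octavio is living and takes 1/32.
Ximena is living and takes 1/32.
Elena is living and takes 1/32.
Pilar predeceased; the 1/32 allotted to Pilar's branch passes to Pilar's issue by representation.
The 1/32 is divided into 3 equal shares of 1/96 among Teodoro, Hugo, Ramiro.
Teodoro is living and takes 1/96.
Hugo is living and takes 1/96.
Ramiro is living and takes 1/96.
Nieves predeceased; the 1/8 allotted to Nieves's branch passes to Nieves's issue by representation.
The 1/8 is divided into 4 equal shares of 1/32 among Alonso, Lucia, Catalina, Fernando.
Alonso is living and takes 1/32.
Lucia is living and takes 1/32.
Catalina is living and takes 1/32.
Fernando is living and takes 1/32.
Joaquin is living and takes 1/8.
Graciela predeceased; the 1/8 allotted to Graciela's branch passes to Graciela's issue by representation.
The 1/8 is divided into 4 equal shares of 1/32 among Ines, Soledad, Yago, Diego.
Ines is living and takes 1/32.
Soledad is living and takes 1/32.
Yago is living and takes 1/32.
Diego is living and takes 1/32.

Alonso 1/32; Catalina 1/32; Diego 1/32; Elena 1/32; Fernando 1/32; Hugo 1/96; Ines 1/32; Joaquin 1/8; Lucia 1/32; Octavio 1/32; Ramiro 1/96; Soledad 1/32; Teodoro 1/96; Ursula 1/2; Ximena 1/32; Yago 1/32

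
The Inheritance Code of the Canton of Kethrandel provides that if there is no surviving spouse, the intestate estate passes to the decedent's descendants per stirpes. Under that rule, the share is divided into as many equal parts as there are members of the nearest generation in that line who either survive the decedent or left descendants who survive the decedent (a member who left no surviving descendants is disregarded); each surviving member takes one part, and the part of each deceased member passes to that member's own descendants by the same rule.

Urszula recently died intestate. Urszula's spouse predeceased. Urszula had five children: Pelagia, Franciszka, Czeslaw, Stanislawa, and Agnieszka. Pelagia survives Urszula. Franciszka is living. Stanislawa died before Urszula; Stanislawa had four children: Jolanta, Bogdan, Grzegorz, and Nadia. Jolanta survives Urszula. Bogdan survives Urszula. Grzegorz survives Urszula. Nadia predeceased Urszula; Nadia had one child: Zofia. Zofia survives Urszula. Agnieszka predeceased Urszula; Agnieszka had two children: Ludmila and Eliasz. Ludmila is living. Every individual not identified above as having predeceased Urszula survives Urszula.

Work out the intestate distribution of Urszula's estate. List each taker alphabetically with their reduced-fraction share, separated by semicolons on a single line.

There is no surviving spouse, so the entire estate passes to Urszula's descendants per stirpes.
The estate is divided into 5 equal shares of 1/5 among Pelagia, Franciszka, Czeslaw, Stanislawa, Agnieszka.
Pelagia is living and takes 1/5.
Franciszka is living and takes 1/5.
Czeslaw is living and takes 1/5.
Stanislawa predeceased; the 1/5 allotted to Stanislawa's branch passes to Stanislawa's issue by representation.
The 1/5 is divided into 4 equal shares of 1/20 among Jolanta, Bogdan, Grzegorz, Nadia.
Jolanta is living and takes 1/20.
Bogdan is living and takes 1/20.
Grzegorz is living and takes 1/20.
Nadia predeceased; the 1/20 allotted to Nadia's branch passes to Nadia's issue by representation.
Zofia is the sole taker at this level and receives the full 1/20.
Agnieszka predeceased; the 1/5 allotted to Agnieszka's branch passes to Agnieszka's issue by representation.
The 1/5 is divided into 2 equal shares of 1/10 among Ludmila, Eliasz.
Ludmila is living and takes 1/10.
Eliasz is living and takes 1/10.

Bogdan 1/20; Czeslaw 1/5; Eliasz 1/10; Franciszka 1/5; Grzegorz 1/20; Jolanta 1/20; Ludmila 1/10; Pelagia 1/5; Zofia 1/20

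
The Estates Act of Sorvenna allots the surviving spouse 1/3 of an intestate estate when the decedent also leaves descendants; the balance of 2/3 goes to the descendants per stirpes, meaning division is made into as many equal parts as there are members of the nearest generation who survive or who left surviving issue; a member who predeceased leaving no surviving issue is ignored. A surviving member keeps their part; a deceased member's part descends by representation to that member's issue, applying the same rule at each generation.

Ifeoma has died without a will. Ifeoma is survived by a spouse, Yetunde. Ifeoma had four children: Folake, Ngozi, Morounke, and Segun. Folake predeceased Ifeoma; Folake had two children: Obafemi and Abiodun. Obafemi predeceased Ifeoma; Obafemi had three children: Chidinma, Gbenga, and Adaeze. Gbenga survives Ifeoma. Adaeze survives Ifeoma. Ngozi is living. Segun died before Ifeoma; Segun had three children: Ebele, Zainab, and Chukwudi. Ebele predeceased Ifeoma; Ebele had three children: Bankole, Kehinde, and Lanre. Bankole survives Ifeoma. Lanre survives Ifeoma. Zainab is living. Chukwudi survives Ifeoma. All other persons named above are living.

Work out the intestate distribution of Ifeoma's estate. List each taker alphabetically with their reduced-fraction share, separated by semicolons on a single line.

Yetunde, as surviving spouse, takes 1/3.
The remaining 2/3 passes to Ifeoma's descendants per stirpes.
The 2/3 is divided into 4 equal shares of 1/6 among Folake, Ngozi, Morounke, Segun.
Folake predeceased; the 1/6 allotted to Folake's branch passes to Folake's issue by representation.
The 1/6 is divided into 2 equal shares of 1/12 among Obafemi, Abiodun.
Obafemi predeceased; the 1/12 allotted to Obafemi's branch passes to Obafemi's issue by representation.
The 1/12 is divided into 3 equal shares of 1/36 among Chidinma, Gbenga, Adaeze.
Chidinma is living and takes 1/36.
Gbenga is living and takes 1/36.
Adaeze is living and takes 1/36.
Abiodun is living and takes 1/12.
Ngozi is living and takes 1/6.
Morounke is living and takes 1/6.
Segun predeceased; the 1/6 allotted to Segun's branch passes to Segun's issue by representation.
The 1/6 is divided into 3 equal shares of 1/18 among Ebele, Zainab, Chukwudi.
Ebele predeceased; the 1/18 allotted to Ebele's branch passes to Ebele's issue by representation.
The 1/18 is divided into 3 equal shares of 1/54 among Bankole, Kehinde, Lanre.
Bankole is living and takes 1/54.
Kehinde is living and takes 1/54.
Lanre is living and takes 1/54.
Zainab is living and takes 1/18.
Chukwudi is living and takes 1/18.

Abiodun 1/12; Adaeze 1/36; Bankole 1/54; Chidinma 1/36; Chukwudi 1/18; Gbenga 1/36; Kehinde 1/54; Lanre 1/54; Morounke 1/6; Ngozi 1/6; Yetunde 1/3; Zainab 1/18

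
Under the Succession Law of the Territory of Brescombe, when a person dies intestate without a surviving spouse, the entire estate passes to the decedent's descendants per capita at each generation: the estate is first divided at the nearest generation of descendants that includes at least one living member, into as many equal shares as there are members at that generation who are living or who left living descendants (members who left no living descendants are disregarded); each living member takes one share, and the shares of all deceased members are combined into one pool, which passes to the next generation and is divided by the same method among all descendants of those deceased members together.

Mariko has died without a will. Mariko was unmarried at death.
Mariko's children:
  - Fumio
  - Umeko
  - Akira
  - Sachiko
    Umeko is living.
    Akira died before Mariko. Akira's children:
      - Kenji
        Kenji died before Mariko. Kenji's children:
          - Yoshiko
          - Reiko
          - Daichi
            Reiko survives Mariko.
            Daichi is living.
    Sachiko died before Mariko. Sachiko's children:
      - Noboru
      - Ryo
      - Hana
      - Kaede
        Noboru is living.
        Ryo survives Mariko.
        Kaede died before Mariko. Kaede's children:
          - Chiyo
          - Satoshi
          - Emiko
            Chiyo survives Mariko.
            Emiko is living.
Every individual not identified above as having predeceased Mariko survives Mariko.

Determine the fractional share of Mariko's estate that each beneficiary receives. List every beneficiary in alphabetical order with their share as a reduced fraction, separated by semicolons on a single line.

There is no surviving spouse, so the entire estate passes to Mariko's descendants per capita at each generation.
At generation 1 (Fumio, Umeko, Akira, Sachiko) there are 4 shares of (1)/4 = 1/4 each.
Living: Fumio and Umeko — each takes 1/4.
Deceased: Akira and Sachiko. Their combined 1/2 is pooled and carried to generation 2.
At generation 2 (Kenji, Noboru, Ryo, Hana, Kaede) there are 5 shares of (1/2)/5 = 1/10 each.
Living: Noboru, Ryo, and Hana — each takes 1/10.
Deceased: Kenji and Kaede. Their combined 1/5 is pooled and carried to generation 3.
At generation 3 (Yoshiko, Reiko, Daichi, Chiyo, Satoshi, Emiko) there are 6 shares of (1/5)/6 = 1/30 each.
Living: Yoshiko, Reiko, Daichi, Chiyo, Satoshi, and Emiko — each takes 1/30.

Chiyo 1/30; Daichi 1/30; Emiko 1/30; Fumio 1/4; Hana 1/10; Noboru 1/10; Reiko 1/30; Ryo 1/10; Satoshi 1/30; Umeko 1/4; Yoshiko 1/30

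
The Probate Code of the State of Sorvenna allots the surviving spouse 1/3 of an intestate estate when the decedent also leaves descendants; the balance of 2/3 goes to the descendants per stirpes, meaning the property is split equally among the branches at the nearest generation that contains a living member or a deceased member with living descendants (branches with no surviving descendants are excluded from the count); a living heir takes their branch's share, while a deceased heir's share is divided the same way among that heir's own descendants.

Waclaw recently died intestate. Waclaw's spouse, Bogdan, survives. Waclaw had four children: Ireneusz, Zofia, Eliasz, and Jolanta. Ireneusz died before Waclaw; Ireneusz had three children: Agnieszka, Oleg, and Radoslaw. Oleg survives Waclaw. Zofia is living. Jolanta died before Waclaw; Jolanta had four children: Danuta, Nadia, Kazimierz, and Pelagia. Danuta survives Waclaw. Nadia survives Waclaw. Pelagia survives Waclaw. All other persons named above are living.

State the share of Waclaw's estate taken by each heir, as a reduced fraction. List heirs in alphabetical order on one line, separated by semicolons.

Agnieszka 1/18; Bogdan 1/3; Danuta 1/24; Eliasz 1/6; Kazimierz 1/24; Nadia 1/24; Oleg 1/18; Pelagia 1/24; Radoslaw 1/18; Zofia 1/6

Bogdan, as surviving spouse, takes 1/3.
The remaining 2/3 passes to Waclaw's descendants per stirpes.
The 2/3 is divided into 4 equal shares of 1/6 among Ireneusz, Zofia, Eliasz, Jolanta.
Ireneusz predeceased; the 1/6 allotted to Ireneusz's branch passes to Ireneusz's issue by representation.
The 1/6 is divided into 3 equal shares of 1/18 among Agnieszka, Oleg, Radoslaw.
Agnieszka is living and takes 1/18.
Oleg is living and takes 1/18.
Radoslaw is living and takes 1/18.
Zofia is living and takes 1/6.
Eliasz is living and takes 1/6.
Jolanta predeceased; the 1/6 allotted to Jolanta's branch passes to Jolanta's issue by representation.
The 1/6 is divided into 4 equal shares of 1/24 among Danuta, Nadia, Kazimierz, Pelagia.
Danuta is living and takes 1/24.
Nadia is living and takes 1/24.
Kazimierz is living and takes 1/24.
Pelagia is living and takes 1/24.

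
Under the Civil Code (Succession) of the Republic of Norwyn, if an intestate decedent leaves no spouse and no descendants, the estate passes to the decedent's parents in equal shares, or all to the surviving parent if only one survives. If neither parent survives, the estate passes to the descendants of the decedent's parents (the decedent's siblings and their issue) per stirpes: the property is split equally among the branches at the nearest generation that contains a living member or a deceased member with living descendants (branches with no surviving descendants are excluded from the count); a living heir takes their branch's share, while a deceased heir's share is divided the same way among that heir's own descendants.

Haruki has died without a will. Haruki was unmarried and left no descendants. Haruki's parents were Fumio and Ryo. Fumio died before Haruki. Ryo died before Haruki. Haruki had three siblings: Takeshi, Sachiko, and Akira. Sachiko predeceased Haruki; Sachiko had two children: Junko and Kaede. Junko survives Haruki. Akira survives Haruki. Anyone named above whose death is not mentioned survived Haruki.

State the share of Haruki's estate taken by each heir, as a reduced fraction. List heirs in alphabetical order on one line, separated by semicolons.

Akira 1/3; Junko 1/6; Kaede 1/6; Takeshi 1/3

Neither parent survives and there are no descendants, so the estate passes to Haruki's siblings and their issue per stirpes.
The estate is divided into 3 equal shares of 1/3 among Takeshi, Sachiko, Akira.
Takeshi is living and takes 1/3.
Sachiko predeceased; the 1/3 allotted to Sachiko's branch passes to Sachiko's issue by representation.
The 1/3 is divided into 2 equal shares of 1/6 among Junko, Kaede.
Junko is living and takes 1/6.
Kaede is living and takes 1/6.
Akira is living and takes 1/3.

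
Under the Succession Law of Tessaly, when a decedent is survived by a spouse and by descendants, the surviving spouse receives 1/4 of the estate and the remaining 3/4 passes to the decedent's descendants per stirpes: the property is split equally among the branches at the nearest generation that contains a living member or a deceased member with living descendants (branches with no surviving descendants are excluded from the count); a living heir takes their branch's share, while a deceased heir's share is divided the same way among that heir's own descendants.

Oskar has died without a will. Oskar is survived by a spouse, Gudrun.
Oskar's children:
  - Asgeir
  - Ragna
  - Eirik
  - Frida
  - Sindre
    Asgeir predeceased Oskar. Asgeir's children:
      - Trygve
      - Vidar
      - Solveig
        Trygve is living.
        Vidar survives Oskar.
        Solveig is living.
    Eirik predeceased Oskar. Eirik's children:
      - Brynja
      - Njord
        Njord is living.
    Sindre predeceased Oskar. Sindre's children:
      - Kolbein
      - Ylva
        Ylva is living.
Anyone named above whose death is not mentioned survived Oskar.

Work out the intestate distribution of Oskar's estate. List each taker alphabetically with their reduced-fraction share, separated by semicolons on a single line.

Gudrun, as surviving spouse, takes 1/4.
The remaining 3/4 passes to Oskar's descendants per stirpes.
The 3/4 is divided into 5 equal shares of 3/20 among Asgeir, Ragna, Eirik, Frida, Sindre.
Asgeir predeceased; the 3/20 allotted to Asgeir's branch passes to Asgeir's issue by representation.
The 3/20 is divided into 3 equal shares of 1/20 among Trygve, Vidar, Solveig.
Trygve is living and takes 1/20.
Vidar is living and takes 1/20.
Solveig is living and takes 1/20.
Ragna is living and takes 3/20.
Eirik predeceased; the 3/20 allotted to Eirik's branch passes to Eirik's issue by representation.
The 3/20 is divided into 2 equal shares of 3/40 among Brynja, Njord.
Brynja is living and takes 3/40.
Njord is living and takes 3/40.
Frida is living and takes 3/20.
Sindre predeceased; the 3/20 allotted to Sindre's branch passes to Sindre's issue by representation.
The 3/20 is divided into 2 equal shares of 3/40 among Kolbein, Ylva.
Kolbein is living and takes 3/40.
Ylva is living and takes 3/40.

Brynja 3/40; Frida 3/20; Gudrun 1/4; Kolbein 3/40; Njord 3/40; Ragna 3/20; Solveig 1/20; Trygve 1/20; Vidar 1/20; Ylva 3/40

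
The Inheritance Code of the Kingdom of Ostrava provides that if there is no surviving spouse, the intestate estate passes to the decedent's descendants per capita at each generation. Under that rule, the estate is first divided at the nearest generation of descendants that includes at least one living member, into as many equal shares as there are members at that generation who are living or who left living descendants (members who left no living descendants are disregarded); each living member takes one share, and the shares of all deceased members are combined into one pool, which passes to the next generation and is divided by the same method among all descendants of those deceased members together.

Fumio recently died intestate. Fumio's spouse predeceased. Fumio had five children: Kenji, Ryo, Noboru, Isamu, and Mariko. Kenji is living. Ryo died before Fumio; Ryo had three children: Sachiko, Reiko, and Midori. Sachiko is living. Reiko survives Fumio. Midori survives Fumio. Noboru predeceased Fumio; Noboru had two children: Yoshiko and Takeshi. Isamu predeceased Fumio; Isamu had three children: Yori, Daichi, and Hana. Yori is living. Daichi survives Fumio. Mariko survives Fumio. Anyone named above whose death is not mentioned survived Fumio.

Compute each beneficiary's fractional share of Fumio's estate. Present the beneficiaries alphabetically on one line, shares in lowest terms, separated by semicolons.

There is no surviving spouse, so the entire estate passes to Fumio's descendants per capita at each generation.
At generation 1 (Kenji, Ryo, Noboru, Isamu, Mariko) there are 5 shares of (1)/5 = 1/5 each.
Living: Kenji and Mariko — each takes 1/5.
Deceased: Ryo, Noboru, and Isamu. Their combined 3/5 is pooled and carried to generation 2.
At generation 2 (Sachiko, Reiko, Midori, Yoshiko, Takeshi, Yori, Daichi, Hana) there are 8 shares of (3/5)/8 = 3/40 each.
Living: Sachiko, Reiko, Midori, Yoshiko, Takeshi, Yori, Daichi, and Hana — each takes 3/40.

Daichi 3/40; Hana 3/40; Kenji 1/5; Mariko 1/5; Midori 3/40; Reiko 3/40; Sachiko 3/40; Takeshi 3/40; Yori 3/40; Yoshiko 3/40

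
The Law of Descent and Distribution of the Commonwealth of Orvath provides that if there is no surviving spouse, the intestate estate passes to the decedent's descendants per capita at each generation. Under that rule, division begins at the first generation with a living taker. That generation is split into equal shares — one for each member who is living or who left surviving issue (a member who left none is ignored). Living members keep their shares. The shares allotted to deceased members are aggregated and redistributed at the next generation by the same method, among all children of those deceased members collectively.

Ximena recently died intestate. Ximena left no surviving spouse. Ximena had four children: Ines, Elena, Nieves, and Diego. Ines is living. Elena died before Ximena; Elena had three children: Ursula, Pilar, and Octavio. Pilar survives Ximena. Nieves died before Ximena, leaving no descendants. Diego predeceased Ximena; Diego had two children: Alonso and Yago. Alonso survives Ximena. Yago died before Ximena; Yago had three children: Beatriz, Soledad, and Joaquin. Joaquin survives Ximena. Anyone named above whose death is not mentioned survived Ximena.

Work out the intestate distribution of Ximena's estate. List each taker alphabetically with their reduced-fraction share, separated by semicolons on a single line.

There is no surviving spouse, so the entire estate passes to Ximena's descendants per capita at each generation.
At generation 1 (Ines, Elena, Diego) there are 3 shares of (1)/3 = 1/3 each.
Living: Ines — each takes 1/3.
Deceased: Elena and Diego. Their combined 2/3 is pooled and carried to generation 2.
At generation 2 (Ursula, Pilar, Octavio, Alonso, Yago) there are 5 shares of (2/3)/5 = 2/15 each.
Living: Ursula, Pilar, Octavio, and Alonso — each takes 2/15.
Deceased: Yago. That 2/15 share is carried to generation 3.
At generation 3 (Beatriz, Soledad, Joaquin) there are 3 shares of (2/15)/3 = 2/45 each.
Living: Beatriz, Soledad, and Joaquin — each takes 2/45.

Alonso 2/15; Beatriz 2/45; Ines 1/3; Joaquin 2/45; Octavio 2/15; Pilar 2/15; Soledad 2/45; Ursula 2/15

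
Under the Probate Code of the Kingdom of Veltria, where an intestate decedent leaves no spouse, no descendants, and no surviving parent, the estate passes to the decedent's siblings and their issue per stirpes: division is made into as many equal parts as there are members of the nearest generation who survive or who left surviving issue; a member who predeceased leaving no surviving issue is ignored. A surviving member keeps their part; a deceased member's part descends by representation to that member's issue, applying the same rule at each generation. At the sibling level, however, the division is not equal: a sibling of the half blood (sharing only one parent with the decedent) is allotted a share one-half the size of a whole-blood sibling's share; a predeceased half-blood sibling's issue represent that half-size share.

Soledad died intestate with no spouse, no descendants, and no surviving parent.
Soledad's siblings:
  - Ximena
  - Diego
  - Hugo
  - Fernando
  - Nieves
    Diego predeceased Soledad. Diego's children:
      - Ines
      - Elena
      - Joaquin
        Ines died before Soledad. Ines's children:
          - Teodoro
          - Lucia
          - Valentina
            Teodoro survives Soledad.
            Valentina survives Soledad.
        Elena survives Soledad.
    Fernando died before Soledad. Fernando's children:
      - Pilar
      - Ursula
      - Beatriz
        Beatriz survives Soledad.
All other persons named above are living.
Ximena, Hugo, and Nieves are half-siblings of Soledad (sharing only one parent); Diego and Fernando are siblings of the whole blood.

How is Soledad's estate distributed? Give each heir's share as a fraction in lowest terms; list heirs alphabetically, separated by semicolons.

Beatriz 2/21; Elena 2/21; Hugo 1/7; Joaquin 2/21; Lucia 2/63; Nieves 1/7; Pilar 2/21; Teodoro 2/63; Ursula 2/21; Valentina 2/63; Ximena 1/7

No spouse, descendants, or parent survives, so the estate passes to Soledad's siblings per stirpes.
Half-blood siblings count for one-half the weight of whole-blood siblings at the initial division.
Dividing 1 in proportion to weights (total weight 7/2): Ximena (weight 1/2) → 1/7; Diego (weight 1) → 2/7; Hugo (weight 1/2) → 1/7; Fernando (weight 1) → 2/7; Nieves (weight 1/2) → 1/7.
Ximena is living and takes 1/7.
Diego predeceased; the 2/7 allotted to Diego's branch passes to Diego's issue by representation.
The 2/7 is divided into 3 equal shares of 2/21 among Ines, Elena, Joaquin.
Ines predeceased; the 2/21 allotted to Ines's branch passes to Ines's issue by representation.
The 2/21 is divided into 3 equal shares of 2/63 among Teodoro, Lucia, Valentina.
Teodoro is living and takes 2/63.
Lucia is living and takes 2/63.
Valentina is living and takes 2/63.
Elena is living and takes 2/21.
Joaquin is living and takes 2/21.
Hugo is living and takes 1/7.
Fernando predeceased; the 2/7 allotted to Fernando's branch passes to Fernando's issue by representation.
The 2/7 is divided into 3 equal shares of 2/21 among Pilar, Ursula, Beatriz.
Pilar is living and takes 2/21.
Ursula is living and takes 2/21.
Beatriz is living and takes 2/21.
Nieves is living and takes 1/7.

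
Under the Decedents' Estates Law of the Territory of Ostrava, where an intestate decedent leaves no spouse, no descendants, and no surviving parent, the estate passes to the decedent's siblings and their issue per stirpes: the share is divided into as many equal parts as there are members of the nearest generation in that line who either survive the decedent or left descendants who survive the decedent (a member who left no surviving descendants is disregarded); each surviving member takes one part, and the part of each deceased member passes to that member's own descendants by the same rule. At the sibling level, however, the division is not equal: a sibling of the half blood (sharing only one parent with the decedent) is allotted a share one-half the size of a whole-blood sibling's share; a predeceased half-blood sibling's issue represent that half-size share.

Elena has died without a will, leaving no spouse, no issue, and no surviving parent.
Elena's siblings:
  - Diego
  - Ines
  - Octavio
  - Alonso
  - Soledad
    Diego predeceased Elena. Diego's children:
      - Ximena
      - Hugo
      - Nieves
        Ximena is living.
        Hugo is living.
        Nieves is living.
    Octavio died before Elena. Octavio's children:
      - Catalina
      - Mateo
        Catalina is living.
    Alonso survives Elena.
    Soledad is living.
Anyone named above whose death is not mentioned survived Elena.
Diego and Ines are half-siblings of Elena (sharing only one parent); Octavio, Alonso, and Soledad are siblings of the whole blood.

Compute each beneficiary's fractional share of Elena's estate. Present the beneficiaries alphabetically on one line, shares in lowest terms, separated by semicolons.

No spouse, descendants, or parent survives, so the estate passes to Elena's siblings per stirpes.
Half-blood siblings count for one-half the weight of whole-blood siblings at the initial division.
Dividing 1 in proportion to weights (total weight 4): Diego (weight 1/2) → 1/8; Ines (weight 1/2) → 1/8; Octavio (weight 1) → 1/4; Alonso (weight 1) → 1/4; Soledad (weight 1) → 1/4.
Diego predeceased; the 1/8 allotted to Diego's branch passes to Diego's issue by representation.
The 1/8 is divided into 3 equal shares of 1/24 among Ximena, Hugo, Nieves.
Ximena is living and takes 1/24.
Hugo is living and takes 1/24.
Nieves is living and takes 1/24.
Ines is living and takes 1/8.
Octavio predeceased; the 1/4 allotted to Octavio's branch passes to Octavio's issue by representation.
The 1/4 is divided into 2 equal shares of 1/8 among Catalina, Mateo.
Catalina is living and takes 1/8.
Mateo is living and takes 1/8.
Alonso is living and takes 1/4.
Soledad is living and takes 1/4.

Alonso 1/4; Catalina 1/8; Hugo 1/24; Ines 1/8; Mateo 1/8; Nieves 1/24; Soledad 1/4; Ximena 1/24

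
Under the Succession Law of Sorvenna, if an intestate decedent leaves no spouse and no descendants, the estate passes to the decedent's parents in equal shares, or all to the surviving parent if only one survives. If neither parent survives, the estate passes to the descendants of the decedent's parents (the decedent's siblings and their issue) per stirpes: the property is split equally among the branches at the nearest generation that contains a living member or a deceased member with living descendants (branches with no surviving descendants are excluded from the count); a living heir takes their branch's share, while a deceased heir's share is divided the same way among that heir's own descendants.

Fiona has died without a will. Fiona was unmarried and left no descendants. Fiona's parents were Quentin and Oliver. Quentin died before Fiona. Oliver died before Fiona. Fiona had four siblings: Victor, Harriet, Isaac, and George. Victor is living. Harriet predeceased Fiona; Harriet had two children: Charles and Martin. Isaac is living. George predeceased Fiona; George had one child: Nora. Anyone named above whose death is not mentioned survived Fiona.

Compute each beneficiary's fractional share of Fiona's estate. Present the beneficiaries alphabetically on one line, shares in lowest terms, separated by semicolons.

Charles 1/8; Isaac 1/4; Martin 1/8; Nora 1/4; Victor 1/4

Neither parent survives and there are no descendants, so the estate passes to Fiona's siblings and their issue per stirpes.
The estate is divided into 4 equal shares of 1/4 among Victor, Harriet, Isaac, George.
Victor is living and takes 1/4.
Harriet predeceased; the 1/4 allotted to Harriet's branch passes to Harriet's issue by representation.
The 1/4 is divided into 2 equal shares of 1/8 among Charles, Martin.
Charles is living and takes 1/8.
Martin is living and takes 1/8.
Isaac is living and takes 1/4.
George predeceased; the 1/4 allotted to George's branch passes to George's issue by representation.
Nora is the sole taker at this level and receives the full 1/4.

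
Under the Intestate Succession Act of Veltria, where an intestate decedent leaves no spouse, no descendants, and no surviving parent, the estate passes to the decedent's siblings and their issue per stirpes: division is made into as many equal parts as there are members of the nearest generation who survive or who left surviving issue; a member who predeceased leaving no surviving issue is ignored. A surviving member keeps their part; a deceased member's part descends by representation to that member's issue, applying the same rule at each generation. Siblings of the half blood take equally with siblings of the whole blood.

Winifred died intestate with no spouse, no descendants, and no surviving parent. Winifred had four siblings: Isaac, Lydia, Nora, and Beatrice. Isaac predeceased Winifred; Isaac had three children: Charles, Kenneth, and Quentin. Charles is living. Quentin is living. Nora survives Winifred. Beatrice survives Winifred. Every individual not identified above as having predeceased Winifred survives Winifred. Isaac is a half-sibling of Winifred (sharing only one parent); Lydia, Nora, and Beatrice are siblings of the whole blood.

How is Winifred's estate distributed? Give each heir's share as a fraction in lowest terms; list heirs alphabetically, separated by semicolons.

Beatrice 1/4; Charles 1/12; Kenneth 1/12; Lydia 1/4; Nora 1/4; Quentin 1/12

No spouse, descendants, or parent survives, so the estate passes to Winifred's siblings per stirpes.
Half-blood and whole-blood siblings take equally under the stated rule.
The estate is divided into 4 equal shares of 1/4 among Isaac, Lydia, Nora, Beatrice.
Isaac predeceased; the 1/4 allotted to Isaac's branch passes to Isaac's issue by representation.
The 1/4 is divided into 3 equal shares of 1/12 among Charles, Kenneth, Quentin.
Charles is living and takes 1/12.
Kenneth is living and takes 1/12.
Quentin is living and takes 1/12.
Lydia is living and takes 1/4.
Nora is living and takes 1/4.
Beatrice is living and takes 1/4.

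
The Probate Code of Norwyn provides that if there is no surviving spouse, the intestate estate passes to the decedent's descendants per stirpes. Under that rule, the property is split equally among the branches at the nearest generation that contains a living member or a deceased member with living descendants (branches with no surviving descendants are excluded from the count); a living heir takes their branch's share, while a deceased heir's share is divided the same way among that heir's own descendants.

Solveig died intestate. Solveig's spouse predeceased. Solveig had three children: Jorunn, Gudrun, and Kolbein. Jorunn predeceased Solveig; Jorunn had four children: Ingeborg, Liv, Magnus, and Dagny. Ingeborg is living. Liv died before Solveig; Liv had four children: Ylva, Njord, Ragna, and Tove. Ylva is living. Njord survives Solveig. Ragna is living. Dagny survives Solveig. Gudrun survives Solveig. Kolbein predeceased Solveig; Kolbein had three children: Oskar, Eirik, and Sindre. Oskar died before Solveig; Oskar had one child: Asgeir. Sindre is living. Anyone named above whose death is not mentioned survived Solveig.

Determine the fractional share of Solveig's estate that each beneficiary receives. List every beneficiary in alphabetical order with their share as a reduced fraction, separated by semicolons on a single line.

There is no surviving spouse, so the entire estate passes to Solveig's descendants per stirpes.
The estate is divided into 3 equal shares of 1/3 among Jorunn, Gudrun, Kolbein.
Jorunn predeceased; the 1/3 allotted to Jorunn's branch passes to Jorunn's issue by representation.
The 1/3 is divided into 4 equal shares of 1/12 among Ingeborg, Liv, Magnus, Dagny.
Ingeborg is living and takes 1/12.
Liv predeceased; the 1/12 allotted to Liv's branch passes to Liv's issue by representation.
The 1/12 is divided into 4 equal shares of 1/48 among Ylva, Njord, Ragna, Tove.
Ylva is living and takes 1/48.
Njord is living and takes 1/48.
Ragna is living and takes 1/48.
Tove is living and takes 1/48.
Magnus is living and takes 1/12.
Dagny is living and takes 1/12.
Gudrun is living and takes 1/3.
Kolbein predeceased; the 1/3 allotted to Kolbein's branch passes to Kolbein's issue by representation.
The 1/3 is divided into 3 equal shares of 1/9 among Oskar, Eirik, Sindre.
Oskar predeceased; the 1/9 allotted to Oskar's branch passes to Oskar's issue by representation.
Asgeir is the sole taker at this level and receives the full 1/9.
Eirik is living and takes 1/9.
Sindre is living and takes 1/9.

Asgeir 1/9; Dagny 1/12; Eirik 1/9; Gudrun 1/3; Ingeborg 1/12; Magnus 1/12; Njord 1/48; Ragna 1/48; Sindre 1/9; Tove 1/48; Ylva 1/48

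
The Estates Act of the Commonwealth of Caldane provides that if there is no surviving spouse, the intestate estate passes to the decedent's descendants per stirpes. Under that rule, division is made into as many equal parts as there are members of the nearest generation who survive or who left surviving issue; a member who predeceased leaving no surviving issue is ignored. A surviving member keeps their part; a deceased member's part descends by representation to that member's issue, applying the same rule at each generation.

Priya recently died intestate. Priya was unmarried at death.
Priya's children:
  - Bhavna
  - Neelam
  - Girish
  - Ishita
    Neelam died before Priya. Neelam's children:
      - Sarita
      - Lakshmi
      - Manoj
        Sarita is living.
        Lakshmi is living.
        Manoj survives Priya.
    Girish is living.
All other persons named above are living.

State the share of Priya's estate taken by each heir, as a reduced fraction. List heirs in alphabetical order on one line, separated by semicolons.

Bhavna 1/4; Girish 1/4; Ishita 1/4; Lakshmi 1/12; Manoj 1/12; Sarita 1/12

There is no surviving spouse, so the entire estate passes to Priya's descendants per stirpes.
The estate is divided into 4 equal shares of 1/4 among Bhavna, Neelam, Girish, Ishita.
Bhavna is living and takes 1/4.
Neelam predeceased; the 1/4 allotted to Neelam's branch passes to Neelam's issue by representation.
The 1/4 is divided into 3 equal shares of 1/12 among Sarita, Lakshmi, Manoj.
Sarita is living and takes 1/12.
Lakshmi is living and takes 1/12.
Manoj is living and takes 1/12.
Girish is living and takes 1/4.
Ishita is living and takes 1/4.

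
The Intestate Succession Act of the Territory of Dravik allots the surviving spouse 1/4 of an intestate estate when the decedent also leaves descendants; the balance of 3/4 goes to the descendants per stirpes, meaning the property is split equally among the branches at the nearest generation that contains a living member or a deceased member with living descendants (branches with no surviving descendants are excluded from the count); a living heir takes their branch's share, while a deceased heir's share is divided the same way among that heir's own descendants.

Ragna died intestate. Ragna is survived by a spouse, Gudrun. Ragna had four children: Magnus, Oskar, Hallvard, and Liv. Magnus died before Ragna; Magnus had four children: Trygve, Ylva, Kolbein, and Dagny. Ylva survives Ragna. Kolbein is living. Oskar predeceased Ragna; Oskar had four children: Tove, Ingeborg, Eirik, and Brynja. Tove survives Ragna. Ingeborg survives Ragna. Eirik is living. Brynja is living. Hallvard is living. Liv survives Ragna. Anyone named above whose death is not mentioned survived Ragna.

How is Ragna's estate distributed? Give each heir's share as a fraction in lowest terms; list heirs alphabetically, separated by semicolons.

Brynja 3/64; Dagny 3/64; Eirik 3/64; Gudrun 1/4; Hallvard 3/16; Ingeborg 3/64; Kolbein 3/64; Liv 3/16; Tove 3/64; Trygve 3/64; Ylva 3/64

Gudrun, as surviving spouse, takes 1/4.
The remaining 3/4 passes to Ragna's descendants per stirpes.
The 3/4 is divided into 4 equal shares of 3/16 among Magnus, Oskar, Hallvard, Liv.
Magnus predeceased; the 3/16 allotted to Magnus's branch passes to Magnus's issue by representation.
The 3/16 is divided into 4 equal shares of 3/64 among Trygve, Ylva, Kolbein, Dagny.
Trygve is living and takes 3/64.
Ylva is living and takes 3/64.
Kolbein is living and takes 3/64.
Dagny is living and takes 3/64.
Oskar predeceased; the 3/16 allotted to Oskar's branch passes to Oskar's issue by representation.
The 3/16 is divided into 4 equal shares of 3/64 among Tove, Ingeborg, Eirik, Brynja.
Tove is living and takes 3/64.
Ingeborg is living and takes 3/64.
Eirik is living and takes 3/64.
Brynja is living and takes 3/64.
Hallvard is living and takes 3/16.
Liv is living and takes 3/16.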